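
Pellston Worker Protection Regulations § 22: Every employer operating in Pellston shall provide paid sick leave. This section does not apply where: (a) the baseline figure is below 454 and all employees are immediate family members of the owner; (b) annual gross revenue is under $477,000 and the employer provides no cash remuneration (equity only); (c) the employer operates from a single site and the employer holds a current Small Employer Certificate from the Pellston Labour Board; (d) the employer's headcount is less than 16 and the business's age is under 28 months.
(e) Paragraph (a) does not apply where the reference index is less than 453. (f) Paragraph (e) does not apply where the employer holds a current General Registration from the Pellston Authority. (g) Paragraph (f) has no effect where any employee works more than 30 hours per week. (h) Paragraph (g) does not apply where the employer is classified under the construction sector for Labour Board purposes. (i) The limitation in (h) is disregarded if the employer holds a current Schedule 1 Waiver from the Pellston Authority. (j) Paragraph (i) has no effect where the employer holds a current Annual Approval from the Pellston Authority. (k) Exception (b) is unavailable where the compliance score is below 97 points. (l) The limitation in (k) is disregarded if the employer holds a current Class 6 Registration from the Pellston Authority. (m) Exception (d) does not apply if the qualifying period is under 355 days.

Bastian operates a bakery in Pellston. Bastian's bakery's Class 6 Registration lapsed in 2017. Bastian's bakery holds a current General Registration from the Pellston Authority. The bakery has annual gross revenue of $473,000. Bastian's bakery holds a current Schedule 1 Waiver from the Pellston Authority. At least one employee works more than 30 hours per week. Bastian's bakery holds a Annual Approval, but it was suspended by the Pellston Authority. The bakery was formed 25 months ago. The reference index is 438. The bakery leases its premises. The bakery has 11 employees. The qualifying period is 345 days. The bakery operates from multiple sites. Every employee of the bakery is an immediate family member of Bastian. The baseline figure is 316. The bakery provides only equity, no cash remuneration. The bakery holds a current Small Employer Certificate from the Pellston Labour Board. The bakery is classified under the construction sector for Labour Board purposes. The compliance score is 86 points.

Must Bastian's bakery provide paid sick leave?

Exception (a)'s conditions are all satisfied: the baseline figure is 316, below the 454 limit; every employee is an immediate family member. Turning to paragraphs (e)–(j): (e) applies — the reference index is 438, less than the 453 limit. (f) is triggered (a current General Registration is held), but is set aside by (g): (g) applies — at least one employee exceeds 30 hours/week. (h) is engaged (the bakery is classified under the construction sector), but is set aside by (i): (i) operates — a current Schedule 1 Waiver is held. (j), which would lift (i), is inapplicable — the Annual Approval is not current. So (a) is unavailable.
Exception (b) is satisfied on its face — annual gross revenue is $473,000, under the $477,000 limit; remuneration is equity-only. But: (k) operates against (b): the compliance score is 86 points, below the 97 points limit. (l), which would lift (k), does not operate here — no current Class 6 Registration is held. (b) is therefore removed.
Exception (c) requires that the employer operates from a single site; but the employer operates from multiple sites, so (c) is unavailable.
Exception (d): the employer's headcount is 11, less than the 16 limit; the business's age is 25 months, under the 28 months limit — every condition holds. However, paragraph (m) must be considered: (m) applies — the qualifying period is 345 days, under the 355 days limit. So (d) is unavailable.
No exception displaces § 22.

Yes — Bastian's bakery must provide paid sick leave.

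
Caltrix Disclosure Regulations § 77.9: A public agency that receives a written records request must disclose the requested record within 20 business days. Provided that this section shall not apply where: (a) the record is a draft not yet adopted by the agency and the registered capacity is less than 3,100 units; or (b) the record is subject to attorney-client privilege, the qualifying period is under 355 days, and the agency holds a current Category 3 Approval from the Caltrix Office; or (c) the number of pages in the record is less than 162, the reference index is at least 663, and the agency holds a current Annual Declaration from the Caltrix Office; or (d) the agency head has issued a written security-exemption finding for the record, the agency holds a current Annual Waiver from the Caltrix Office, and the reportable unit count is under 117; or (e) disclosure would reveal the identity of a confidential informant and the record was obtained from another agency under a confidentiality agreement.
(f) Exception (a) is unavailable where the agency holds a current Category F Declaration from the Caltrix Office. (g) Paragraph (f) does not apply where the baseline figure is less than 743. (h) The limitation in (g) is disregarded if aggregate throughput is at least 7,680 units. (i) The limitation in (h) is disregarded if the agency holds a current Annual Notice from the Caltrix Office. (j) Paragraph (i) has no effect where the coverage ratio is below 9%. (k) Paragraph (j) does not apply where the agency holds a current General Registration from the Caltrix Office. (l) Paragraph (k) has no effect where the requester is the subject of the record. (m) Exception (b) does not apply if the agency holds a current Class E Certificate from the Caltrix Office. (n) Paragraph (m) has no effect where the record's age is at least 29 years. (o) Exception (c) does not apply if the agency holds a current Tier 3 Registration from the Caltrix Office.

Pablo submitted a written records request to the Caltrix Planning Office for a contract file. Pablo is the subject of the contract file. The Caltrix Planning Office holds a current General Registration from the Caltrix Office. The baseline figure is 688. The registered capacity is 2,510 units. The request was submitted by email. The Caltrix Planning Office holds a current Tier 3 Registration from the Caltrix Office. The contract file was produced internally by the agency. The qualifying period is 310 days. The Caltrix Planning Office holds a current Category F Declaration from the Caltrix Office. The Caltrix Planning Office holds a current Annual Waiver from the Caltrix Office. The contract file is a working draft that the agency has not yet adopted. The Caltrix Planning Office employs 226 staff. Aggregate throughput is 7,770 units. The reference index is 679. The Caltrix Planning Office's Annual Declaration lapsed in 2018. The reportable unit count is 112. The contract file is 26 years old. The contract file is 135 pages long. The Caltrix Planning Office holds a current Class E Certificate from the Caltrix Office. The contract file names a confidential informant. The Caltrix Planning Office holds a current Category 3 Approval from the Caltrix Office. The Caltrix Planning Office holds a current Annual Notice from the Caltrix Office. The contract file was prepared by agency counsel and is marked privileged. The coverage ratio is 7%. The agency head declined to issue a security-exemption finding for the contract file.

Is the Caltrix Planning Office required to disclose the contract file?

Yes — the Caltrix Planning Office must disclose the contract file.

Exception (a) is satisfied on its face — the contract file is an unadopted draft; the registered capacity is 2,510 units, less than the 3,100 units limit. However, paragraphs (f)–(l) must be considered: (f) is triggered — a current Category F Declaration is held. (g) is engaged (the baseline figure is 688, less than the 743 limit), but is set aside by (h): (h) operates — aggregate throughput is 7,770 units, meeting the 7,680 units threshold. (i) operates (a current Annual Notice is held), but is overridden by (j): (j) operates against (i): the coverage ratio is 7%, below the 9% limit. (k) is engaged (a current General Registration is held), but yields to (l): (l) applies — Pablo is the subject of the contract file. (a) is therefore removed.
Exception (b): the contract file is privileged; the qualifying period is 310 days, under the 355 days limit; a current Category 3 Approval is held — every condition holds. But applying paragraphs (m)–(n): (m) operates against (b): a current Class E Certificate is held. (n), which would lift (m), is not engaged — the record's age is 26 years, short of 29 years. (b) is therefore removed.
Exception (c) requires that the agency holds a current Annual Declaration from the Caltrix Office; but no current Annual Declaration is held, so (c) is unavailable.
Exception (d) requires that the agency head has issued a written security-exemption finding for the record; but the agency head declined to issue a security-exemption finding, so (d) is unavailable.
Exception (e) fails — the contract file was produced internally.
No exception is made out. the Caltrix Planning Office falls within the general rule.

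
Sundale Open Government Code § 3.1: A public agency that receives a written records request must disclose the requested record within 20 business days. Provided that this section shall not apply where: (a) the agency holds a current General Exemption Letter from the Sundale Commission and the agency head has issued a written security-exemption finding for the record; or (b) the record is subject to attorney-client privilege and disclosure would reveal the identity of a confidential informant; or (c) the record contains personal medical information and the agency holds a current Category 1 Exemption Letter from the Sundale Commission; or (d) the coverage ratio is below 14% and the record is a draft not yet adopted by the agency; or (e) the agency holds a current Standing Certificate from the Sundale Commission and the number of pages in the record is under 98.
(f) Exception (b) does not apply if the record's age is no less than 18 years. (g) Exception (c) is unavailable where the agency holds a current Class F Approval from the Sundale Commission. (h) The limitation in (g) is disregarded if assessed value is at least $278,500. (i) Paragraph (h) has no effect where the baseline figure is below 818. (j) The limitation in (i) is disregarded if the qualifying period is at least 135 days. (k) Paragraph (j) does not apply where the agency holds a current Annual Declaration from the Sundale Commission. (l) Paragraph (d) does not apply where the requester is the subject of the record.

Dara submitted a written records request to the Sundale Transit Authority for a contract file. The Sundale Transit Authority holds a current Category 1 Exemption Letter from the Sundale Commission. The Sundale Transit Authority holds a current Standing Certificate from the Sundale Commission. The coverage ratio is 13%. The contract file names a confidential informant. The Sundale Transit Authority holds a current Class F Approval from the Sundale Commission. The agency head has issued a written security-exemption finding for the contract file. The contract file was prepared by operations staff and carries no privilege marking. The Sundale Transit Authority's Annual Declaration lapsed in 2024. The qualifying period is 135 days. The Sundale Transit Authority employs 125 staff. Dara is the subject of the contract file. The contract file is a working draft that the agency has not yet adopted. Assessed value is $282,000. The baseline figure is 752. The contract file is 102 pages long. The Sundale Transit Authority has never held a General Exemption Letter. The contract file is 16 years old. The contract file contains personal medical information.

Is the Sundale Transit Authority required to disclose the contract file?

No — exception (c) applies; the Sundale Transit Authority is not required to disclose the contract file.

Exception (a) fails — no current General Exemption Letter is held.
Exception (b) requires that the record is subject to attorney-client privilege; but the contract file carries no privilege marking, so (b) is unavailable.
Exception (c)'s conditions are all satisfied: the contract file contains personal medical information; a current Category 1 Exemption Letter is held. As to paragraphs (g)–(k): (g) operates (a current Class F Approval is held), but is displaced by (h): (h) operates against (g): assessed value is $282,000, meeting the $278,500 threshold. (i) would limit (h) — the baseline figure is 752, below the 818 limit — but (j) sets (i) aside: (j) operates against (i): the qualifying period is 135 days, meeting the 135 days threshold. (k), which would lift (j), is inapplicable — there is no Annual Declaration in force. Exception (c) stands.
Exception (d) is satisfied on its face — the coverage ratio is 13%, below the 14% limit; the contract file is an unadopted draft. But: (l) operates against (d): Dara is the subject of the contract file. So (d) is unavailable.
Exception (e) fails — the number of pages in the record is 102, not under 98.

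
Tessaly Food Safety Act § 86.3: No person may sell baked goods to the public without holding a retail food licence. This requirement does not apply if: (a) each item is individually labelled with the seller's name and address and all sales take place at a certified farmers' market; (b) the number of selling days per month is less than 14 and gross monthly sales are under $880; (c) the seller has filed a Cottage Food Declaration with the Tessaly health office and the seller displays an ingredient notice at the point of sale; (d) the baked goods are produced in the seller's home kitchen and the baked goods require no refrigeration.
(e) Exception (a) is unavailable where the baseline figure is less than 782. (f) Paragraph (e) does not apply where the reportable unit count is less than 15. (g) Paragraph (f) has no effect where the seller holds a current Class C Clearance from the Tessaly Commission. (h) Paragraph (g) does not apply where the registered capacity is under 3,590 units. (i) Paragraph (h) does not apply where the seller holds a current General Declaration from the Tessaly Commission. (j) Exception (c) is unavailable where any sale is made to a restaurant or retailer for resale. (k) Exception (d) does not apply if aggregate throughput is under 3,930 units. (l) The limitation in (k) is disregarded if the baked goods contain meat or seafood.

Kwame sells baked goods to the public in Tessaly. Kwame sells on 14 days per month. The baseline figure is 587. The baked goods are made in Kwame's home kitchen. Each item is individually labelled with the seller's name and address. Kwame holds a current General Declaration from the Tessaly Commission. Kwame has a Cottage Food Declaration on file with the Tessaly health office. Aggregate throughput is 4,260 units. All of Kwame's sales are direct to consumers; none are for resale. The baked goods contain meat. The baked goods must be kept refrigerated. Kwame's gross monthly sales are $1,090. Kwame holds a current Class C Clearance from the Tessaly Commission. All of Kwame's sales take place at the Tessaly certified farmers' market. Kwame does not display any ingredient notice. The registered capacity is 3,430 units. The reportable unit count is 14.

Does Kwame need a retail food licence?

All of (a)'s requirements are met (items are individually labelled; all sales are at a certified farmers' market). But: (e) operates against (a): the baseline figure is 587, less than the 782 limit. (f) would limit (e) — the reportable unit count is 14, less than the 15 limit — but (g) sets (f) aside: (g) applies — a current Class C Clearance is held. (h) would limit (g) — the registered capacity is 3,430 units, under the 3,590 units limit — but (i) sets (h) aside: (i) applies — a current General Declaration is held. (a) is therefore removed.
Exception (b) requires that the number of selling days per month is less than 14; but the number of selling days per month is 14, not less than 14, so (b) is unavailable.
Exception (c) fails — no ingredient notice is displayed.
Exception (d) fails — the baked goods require refrigeration.
Every exception is unavailable, so the rule governs.

Yes — Kwame must hold a retail food licence.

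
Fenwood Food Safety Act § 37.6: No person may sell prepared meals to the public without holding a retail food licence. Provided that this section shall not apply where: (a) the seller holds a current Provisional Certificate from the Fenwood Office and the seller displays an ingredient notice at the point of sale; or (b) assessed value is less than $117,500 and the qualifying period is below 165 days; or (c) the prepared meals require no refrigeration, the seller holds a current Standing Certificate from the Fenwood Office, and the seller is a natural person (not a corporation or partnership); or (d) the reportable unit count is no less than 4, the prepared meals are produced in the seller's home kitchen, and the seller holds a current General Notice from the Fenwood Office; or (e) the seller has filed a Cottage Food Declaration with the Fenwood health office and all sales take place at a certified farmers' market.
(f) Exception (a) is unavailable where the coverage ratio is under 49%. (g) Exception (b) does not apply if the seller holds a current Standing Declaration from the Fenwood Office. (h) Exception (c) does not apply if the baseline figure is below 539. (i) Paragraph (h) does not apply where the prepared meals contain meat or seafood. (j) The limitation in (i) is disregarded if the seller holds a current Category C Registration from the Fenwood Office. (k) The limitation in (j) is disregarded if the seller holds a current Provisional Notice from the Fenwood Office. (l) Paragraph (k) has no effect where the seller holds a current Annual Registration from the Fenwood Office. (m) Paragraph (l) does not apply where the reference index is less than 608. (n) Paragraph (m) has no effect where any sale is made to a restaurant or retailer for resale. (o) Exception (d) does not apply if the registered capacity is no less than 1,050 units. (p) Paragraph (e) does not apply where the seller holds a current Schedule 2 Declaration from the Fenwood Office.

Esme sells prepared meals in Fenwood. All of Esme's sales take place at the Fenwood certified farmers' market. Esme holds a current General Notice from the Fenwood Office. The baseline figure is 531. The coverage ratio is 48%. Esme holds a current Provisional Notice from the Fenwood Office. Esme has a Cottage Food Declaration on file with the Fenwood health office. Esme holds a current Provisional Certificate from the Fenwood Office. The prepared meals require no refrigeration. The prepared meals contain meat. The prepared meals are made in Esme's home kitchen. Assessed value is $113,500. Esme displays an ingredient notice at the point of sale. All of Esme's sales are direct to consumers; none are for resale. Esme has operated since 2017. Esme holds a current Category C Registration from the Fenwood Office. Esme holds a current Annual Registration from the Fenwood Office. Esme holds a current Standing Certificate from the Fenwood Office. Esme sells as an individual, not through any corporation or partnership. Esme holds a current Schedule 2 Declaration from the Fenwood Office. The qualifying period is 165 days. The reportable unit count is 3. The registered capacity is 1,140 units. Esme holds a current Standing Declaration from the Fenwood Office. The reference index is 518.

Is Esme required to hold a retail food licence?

No — exception (c) applies; Esme is not required to hold a retail food licence.

Exception (a): a current Provisional Certificate is held; an ingredient notice is displayed — every condition holds. But: (f) is engaged — the coverage ratio is 48%, under the 49% limit. Exception (a) does not apply.
Exception (b) requires that the qualifying period is below 165 days; but the qualifying period is 165 days, not below 165 days, so (b) is unavailable.
Exception (c) is satisfied on its face — the prepared meals are shelf-stable; a current Standing Certificate is held; the seller is a natural person. Considering the limiting provisions: (h) operates (the baseline figure is 531, below the 539 limit), but is displaced by (i): (i) applies — the prepared meals contain meat. (j) would limit (i) — a current Category C Registration is held — but (k) sets (j) aside: (k) operates against (j): a current Provisional Notice is held. (l) applies (a current Annual Registration is held), but is set aside by (m): (m) operates against (l): the reference index is 518, less than the 608 limit. (n), which would lift (m), is not engaged — no sales are for resale. (c) remains available.
Exception (d) does not apply: the reportable unit count is 3, short of 4.
Exception (e)'s conditions are all satisfied: a Cottage Food Declaration is on file; all sales are at a certified farmers' market. However, paragraph (p) must be considered: (p) operates against (e): a current Schedule 2 Declaration is held. Exception (e) does not apply.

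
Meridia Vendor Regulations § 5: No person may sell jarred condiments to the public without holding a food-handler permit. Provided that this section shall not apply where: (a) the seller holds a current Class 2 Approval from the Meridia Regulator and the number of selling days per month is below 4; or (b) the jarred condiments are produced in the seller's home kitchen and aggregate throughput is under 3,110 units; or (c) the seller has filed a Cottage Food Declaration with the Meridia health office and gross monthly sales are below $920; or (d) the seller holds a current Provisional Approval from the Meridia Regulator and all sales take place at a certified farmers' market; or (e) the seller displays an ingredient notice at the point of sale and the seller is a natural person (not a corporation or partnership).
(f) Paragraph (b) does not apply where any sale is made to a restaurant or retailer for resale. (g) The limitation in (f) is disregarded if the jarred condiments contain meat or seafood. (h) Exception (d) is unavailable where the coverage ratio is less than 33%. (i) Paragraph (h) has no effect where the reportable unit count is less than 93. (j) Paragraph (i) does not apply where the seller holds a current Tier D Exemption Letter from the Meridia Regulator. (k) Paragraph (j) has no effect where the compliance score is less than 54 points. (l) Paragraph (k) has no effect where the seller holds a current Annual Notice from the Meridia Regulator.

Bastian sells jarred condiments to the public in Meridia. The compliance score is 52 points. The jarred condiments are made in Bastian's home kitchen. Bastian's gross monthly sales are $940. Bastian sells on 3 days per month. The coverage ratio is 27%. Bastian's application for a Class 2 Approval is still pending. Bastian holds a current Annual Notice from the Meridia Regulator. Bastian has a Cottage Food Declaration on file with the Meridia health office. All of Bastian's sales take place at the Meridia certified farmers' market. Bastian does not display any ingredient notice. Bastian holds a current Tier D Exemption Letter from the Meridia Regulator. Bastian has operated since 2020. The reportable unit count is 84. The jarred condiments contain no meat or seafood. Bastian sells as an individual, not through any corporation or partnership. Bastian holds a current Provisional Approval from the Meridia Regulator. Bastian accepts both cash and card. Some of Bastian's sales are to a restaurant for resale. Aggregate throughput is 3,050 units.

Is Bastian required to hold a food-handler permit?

Yes — Bastian must hold a food-handler permit.

Exception (a) fails — the Class 2 Approval is not current.
Exception (b) is satisfied on its face — the jarred condiments are home-kitchen produced; aggregate throughput is 3,050 units, under the 3,110 units limit. But applying paragraphs (f)–(g): (f) is engaged — some sales are to a restaurant for resale. (g) does not operate here (the jarred condiments contain no meat or seafood), so (f) stands. (b) is therefore removed.
Exception (c) does not apply: gross monthly sales are $940, not below $920.
All of (d)'s requirements are met (a current Provisional Approval is held; all sales are at a certified farmers' market). Turning to paragraphs (h)–(l): (h) is triggered — the coverage ratio is 27%, less than the 33% limit. (i) operates (the reportable unit count is 84, less than the 93 limit), but is set aside by (j): (j) operates against (i): a current Tier D Exemption Letter is held. (k) would limit (j) — the compliance score is 52 points, less than the 54 points limit — but (l) sets (k) aside: (l) operates against (k): a current Annual Notice is held. (d) is therefore removed.
Exception (e) does not apply: no ingredient notice is displayed.
No exception applies. The general rule governs.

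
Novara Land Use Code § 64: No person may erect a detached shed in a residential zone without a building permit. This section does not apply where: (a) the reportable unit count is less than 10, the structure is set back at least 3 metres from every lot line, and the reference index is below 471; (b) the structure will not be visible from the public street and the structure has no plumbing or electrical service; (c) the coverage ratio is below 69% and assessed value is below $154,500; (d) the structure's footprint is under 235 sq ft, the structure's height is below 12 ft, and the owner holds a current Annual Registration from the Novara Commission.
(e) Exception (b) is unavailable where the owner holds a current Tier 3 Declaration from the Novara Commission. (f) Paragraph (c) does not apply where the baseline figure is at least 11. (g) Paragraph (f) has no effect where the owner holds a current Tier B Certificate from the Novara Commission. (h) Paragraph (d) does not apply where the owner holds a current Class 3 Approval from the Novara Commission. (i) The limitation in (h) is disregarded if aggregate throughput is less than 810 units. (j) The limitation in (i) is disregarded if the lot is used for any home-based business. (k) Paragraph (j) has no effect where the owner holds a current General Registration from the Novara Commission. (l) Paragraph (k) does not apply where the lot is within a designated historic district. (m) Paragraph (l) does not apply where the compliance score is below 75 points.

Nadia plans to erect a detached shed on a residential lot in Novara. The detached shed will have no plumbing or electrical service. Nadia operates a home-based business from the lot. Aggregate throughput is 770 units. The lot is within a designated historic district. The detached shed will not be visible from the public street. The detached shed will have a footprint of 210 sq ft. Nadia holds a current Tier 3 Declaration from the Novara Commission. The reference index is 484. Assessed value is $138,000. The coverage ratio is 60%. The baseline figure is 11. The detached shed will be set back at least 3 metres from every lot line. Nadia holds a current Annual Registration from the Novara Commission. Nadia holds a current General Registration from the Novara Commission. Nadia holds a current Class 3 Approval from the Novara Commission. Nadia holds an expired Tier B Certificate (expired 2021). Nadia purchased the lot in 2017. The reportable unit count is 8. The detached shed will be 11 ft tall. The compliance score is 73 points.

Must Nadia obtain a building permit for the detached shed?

Exception (a) does not apply: the reference index is 484, not below 471.
Exception (b): the structure will not be visible from the street; there is no plumbing or electrical service — every condition holds. However, paragraph (e) must be considered: (e) is engaged — a current Tier 3 Declaration is held. (b) is therefore removed.
Exception (c)'s conditions are all satisfied: the coverage ratio is 60%, below the 69% limit; assessed value is $138,000, below the $154,500 limit. Turning to paragraphs (f)–(g): (f) applies — the baseline figure is 11, meeting the 11 threshold. (g), which would lift (f), is inapplicable — no current Tier B Certificate is held. So (c) is unavailable.
Exception (d)'s conditions are all satisfied: the structure's footprint is 210 sq ft, under the 235 sq ft limit; the structure's height is 11 ft, below the 12 ft limit; a current Annual Registration is held. As to paragraphs (h)–(m): (h) would limit (d) — a current Class 3 Approval is held — but (i) sets (h) aside: (i) applies — aggregate throughput is 770 units, less than the 810 units limit. (j) is engaged (a home-based business operates on the lot), but is itself disapplied by (k): (k) operates against (j): a current General Registration is held. (l) is engaged (the lot is in a historic district), but is overridden by (m): (m) operates against (l): the compliance score is 73 points, below the 75 points limit. So (d) applies.

No — exception (d) applies; Nadia does not need a building permit.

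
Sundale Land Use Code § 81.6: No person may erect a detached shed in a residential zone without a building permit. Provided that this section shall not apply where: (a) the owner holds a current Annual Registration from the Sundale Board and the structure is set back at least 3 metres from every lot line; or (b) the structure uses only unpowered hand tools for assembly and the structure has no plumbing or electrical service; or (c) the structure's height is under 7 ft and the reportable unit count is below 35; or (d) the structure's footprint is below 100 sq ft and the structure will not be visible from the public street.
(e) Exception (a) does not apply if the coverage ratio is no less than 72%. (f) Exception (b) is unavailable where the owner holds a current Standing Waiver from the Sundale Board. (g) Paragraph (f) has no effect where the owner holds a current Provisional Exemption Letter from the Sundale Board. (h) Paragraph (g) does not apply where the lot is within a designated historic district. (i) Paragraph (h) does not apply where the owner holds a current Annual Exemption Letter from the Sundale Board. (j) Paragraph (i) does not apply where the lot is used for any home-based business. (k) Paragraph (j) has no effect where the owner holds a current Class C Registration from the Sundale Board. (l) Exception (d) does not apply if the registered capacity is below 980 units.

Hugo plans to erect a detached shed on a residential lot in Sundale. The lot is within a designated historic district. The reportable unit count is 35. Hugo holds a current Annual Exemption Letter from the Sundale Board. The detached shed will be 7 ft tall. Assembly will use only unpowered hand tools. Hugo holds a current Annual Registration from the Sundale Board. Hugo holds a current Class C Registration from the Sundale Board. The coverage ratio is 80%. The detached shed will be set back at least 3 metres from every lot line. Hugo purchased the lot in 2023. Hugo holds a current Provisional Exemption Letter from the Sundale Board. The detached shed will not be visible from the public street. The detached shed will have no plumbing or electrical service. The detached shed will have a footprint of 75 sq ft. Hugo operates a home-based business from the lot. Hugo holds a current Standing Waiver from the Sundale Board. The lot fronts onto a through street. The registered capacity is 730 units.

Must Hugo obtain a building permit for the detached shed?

Exception (a): a current Annual Registration is held; the setback is at least 3 m on every side — every condition holds. Turning to paragraph (e): (e) operates — the coverage ratio is 80%, meeting the 72% threshold. So (a) is unavailable.
All of (b)'s requirements are met (assembly uses only hand tools; there is no plumbing or electrical service). As to paragraphs (f)–(k): (f) operates (a current Standing Waiver is held), but is overridden by (g): (g) operates against (f): a current Provisional Exemption Letter is held. (h) would limit (g) — the lot is in a historic district — but (i) sets (h) aside: (i) operates against (h): a current Annual Exemption Letter is held. (j) is engaged (a home-based business operates on the lot), but is displaced by (k): (k) is engaged — a current Class C Registration is held. Exception (b) stands.
Exception (c) does not apply: the structure's height is 7 ft, not under 7 ft.
Exception (d) is satisfied on its face — the structure's footprint is 75 sq ft, below the 100 sq ft limit; the structure will not be visible from the street. But: (l) operates against (d): the registered capacity is 730 units, below the 980 units limit. So (d) is unavailable.

No — exception (b) applies; Hugo does not need a building permit.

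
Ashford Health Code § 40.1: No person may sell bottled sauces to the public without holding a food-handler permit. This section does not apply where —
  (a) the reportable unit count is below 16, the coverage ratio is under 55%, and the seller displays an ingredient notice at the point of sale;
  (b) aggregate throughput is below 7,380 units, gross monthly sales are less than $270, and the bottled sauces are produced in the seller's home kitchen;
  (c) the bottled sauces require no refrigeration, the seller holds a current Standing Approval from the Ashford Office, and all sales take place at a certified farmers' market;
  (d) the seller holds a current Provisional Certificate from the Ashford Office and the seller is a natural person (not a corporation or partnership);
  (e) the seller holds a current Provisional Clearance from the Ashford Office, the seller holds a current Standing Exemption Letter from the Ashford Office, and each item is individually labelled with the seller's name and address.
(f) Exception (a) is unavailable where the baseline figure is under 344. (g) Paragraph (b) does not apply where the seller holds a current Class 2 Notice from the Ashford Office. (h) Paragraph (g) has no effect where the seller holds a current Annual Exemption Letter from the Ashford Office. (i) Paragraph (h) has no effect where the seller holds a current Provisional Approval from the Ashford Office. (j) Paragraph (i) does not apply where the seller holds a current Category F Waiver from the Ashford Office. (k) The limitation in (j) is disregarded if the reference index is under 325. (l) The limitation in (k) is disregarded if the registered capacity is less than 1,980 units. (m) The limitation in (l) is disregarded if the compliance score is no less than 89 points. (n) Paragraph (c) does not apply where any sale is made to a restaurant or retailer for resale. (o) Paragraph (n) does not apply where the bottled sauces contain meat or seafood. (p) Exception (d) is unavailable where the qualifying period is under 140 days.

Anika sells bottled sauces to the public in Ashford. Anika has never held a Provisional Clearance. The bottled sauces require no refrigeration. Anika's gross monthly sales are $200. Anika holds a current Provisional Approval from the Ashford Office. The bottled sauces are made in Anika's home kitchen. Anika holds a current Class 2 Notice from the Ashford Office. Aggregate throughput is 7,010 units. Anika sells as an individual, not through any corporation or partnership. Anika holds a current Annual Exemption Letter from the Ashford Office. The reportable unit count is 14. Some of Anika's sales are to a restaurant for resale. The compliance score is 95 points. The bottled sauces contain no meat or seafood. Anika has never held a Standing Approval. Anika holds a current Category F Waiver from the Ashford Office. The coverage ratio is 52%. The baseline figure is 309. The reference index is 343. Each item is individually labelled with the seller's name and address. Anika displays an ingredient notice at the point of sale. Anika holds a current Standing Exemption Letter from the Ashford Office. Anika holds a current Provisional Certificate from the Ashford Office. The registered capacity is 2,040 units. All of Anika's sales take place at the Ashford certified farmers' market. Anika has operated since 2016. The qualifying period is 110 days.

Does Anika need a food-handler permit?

No — exception (b) applies; Anika is not required to hold a food-handler permit.

Exception (a) is satisfied on its face — the reportable unit count is 14, below the 16 limit; the coverage ratio is 52%, under the 55% limit; an ingredient notice is displayed. Turning to paragraph (f): (f) is engaged — the baseline figure is 309, under the 344 limit. So (a) is unavailable.
All of (b)'s requirements are met (aggregate throughput is 7,010 units, below the 7,380 units limit; gross monthly sales are $200, less than the $270 limit; the bottled sauces are home-kitchen produced). Under paragraphs (g)–(m): (g) would limit (b) — a current Class 2 Notice is held — but (h) sets (g) aside: (h) operates — a current Annual Exemption Letter is held. (i) applies (a current Provisional Approval is held), but is itself disapplied by (j): (j) operates against (i): a current Category F Waiver is held. (k) is not triggered (the reference index is 343, not under 325), so (j) stands. Exception (b) stands.
Exception (c) requires that the seller holds a current Standing Approval from the Ashford Office; but the Standing Approval is not current, so (c) is unavailable.
Exception (d): a current Provisional Certificate is held; the seller is a natural person — every condition holds. However, paragraph (p) must be considered: (p) is triggered — the qualifying period is 110 days, under the 140 days limit. (d) is therefore removed.
Exception (e) fails — the Provisional Clearance is not current.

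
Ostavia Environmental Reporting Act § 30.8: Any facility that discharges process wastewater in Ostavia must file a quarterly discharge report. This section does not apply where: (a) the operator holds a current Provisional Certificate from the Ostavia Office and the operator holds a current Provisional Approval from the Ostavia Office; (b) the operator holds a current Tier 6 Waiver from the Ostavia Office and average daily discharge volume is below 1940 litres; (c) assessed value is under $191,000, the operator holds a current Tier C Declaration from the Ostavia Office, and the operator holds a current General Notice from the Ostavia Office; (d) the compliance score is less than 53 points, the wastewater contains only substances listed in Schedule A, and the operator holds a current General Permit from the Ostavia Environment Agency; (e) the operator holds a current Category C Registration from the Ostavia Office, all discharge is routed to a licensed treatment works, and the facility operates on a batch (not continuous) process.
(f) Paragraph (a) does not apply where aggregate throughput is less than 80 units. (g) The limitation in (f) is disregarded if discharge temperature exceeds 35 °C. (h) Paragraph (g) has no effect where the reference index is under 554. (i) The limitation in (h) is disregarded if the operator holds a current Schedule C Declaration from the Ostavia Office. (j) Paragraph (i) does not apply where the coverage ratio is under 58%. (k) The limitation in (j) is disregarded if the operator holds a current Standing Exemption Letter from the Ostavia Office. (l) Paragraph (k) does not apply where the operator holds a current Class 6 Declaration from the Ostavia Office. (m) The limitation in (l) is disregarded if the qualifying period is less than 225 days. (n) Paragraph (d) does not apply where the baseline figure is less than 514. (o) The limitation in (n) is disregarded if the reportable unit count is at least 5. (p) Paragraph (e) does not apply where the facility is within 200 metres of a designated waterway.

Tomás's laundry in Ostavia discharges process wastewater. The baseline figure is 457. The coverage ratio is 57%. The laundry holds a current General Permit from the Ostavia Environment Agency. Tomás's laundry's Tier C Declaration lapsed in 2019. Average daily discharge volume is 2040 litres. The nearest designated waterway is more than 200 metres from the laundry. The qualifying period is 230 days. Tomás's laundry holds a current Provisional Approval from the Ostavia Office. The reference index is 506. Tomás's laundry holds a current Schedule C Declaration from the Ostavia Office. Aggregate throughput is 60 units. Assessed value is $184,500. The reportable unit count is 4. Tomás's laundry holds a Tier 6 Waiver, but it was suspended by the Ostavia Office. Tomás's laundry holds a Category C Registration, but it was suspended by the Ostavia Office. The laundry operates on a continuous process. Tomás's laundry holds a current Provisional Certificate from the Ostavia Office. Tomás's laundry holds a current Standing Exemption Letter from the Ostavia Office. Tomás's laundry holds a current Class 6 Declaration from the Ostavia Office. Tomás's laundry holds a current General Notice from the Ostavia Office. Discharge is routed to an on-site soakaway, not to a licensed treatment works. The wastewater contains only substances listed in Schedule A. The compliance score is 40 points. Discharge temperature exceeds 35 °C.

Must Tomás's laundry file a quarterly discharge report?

Yes — Tomás's laundry must file a quarterly discharge report.

Exception (a) is satisfied on its face — a current Provisional Certificate is held; a current Provisional Approval is held. Turning to paragraphs (f)–(m): (f) operates against (a): aggregate throughput is 60 units, less than the 80 units limit. (g) would limit (f) — discharge temperature exceeds 35 °C — but (h) sets (g) aside: (h) applies — the reference index is 506, under the 554 limit. (i) would limit (h) — a current Schedule C Declaration is held — but (j) sets (i) aside: (j) operates against (i): the coverage ratio is 57%, under the 58% limit. (k) operates (a current Standing Exemption Letter is held), but yields to (l): (l) operates against (k): a current Class 6 Declaration is held. (m) is not triggered (the qualifying period is 230 days, not less than 225 days), so (l) stands. Exception (a) does not apply.
Exception (b) requires that the operator holds a current Tier 6 Waiver from the Ostavia Office; but no current Tier 6 Waiver is held, so (b) is unavailable.
Exception (c) fails — the Tier C Declaration is not current.
Exception (d)'s conditions are all satisfied: the compliance score is 40 points, less than the 53 points limit; the wastewater is Schedule-A-only; a current General Permit is held. Turning to paragraphs (n)–(o): (n) operates against (d): the baseline figure is 457, less than the 514 limit. (o) is inapplicable (the reportable unit count is 4, short of 5), so (n) stands. So (d) is unavailable.
Exception (e) does not apply: no current Category C Registration is held.
No exception displaces § 30.8.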